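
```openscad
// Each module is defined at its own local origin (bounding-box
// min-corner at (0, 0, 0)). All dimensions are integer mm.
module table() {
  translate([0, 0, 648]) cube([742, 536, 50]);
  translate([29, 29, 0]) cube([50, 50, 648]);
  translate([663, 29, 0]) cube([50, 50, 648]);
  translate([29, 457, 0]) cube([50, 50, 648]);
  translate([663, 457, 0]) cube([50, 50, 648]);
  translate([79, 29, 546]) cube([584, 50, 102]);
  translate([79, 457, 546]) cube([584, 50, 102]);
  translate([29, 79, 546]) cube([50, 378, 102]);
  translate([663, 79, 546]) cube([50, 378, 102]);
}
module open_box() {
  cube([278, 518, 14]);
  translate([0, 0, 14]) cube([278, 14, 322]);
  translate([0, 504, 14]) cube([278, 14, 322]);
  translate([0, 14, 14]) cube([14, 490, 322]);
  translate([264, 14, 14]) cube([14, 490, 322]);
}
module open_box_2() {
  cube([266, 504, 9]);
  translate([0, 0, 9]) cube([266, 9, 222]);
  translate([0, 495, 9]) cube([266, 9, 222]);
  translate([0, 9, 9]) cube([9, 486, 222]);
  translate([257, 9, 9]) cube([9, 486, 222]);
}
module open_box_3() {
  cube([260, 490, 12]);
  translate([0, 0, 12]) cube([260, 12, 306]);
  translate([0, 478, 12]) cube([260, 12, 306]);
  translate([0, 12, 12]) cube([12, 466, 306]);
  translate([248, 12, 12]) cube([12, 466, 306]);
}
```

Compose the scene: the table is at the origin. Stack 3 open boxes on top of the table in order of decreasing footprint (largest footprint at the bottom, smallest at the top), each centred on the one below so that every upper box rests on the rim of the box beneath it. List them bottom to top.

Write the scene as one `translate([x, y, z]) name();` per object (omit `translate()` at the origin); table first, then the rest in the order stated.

table();
translate([232, 9, 698]) open_box();
translate([238, 16, 1034]) open_box_2();
translate([241, 23, 1265]) open_box_3();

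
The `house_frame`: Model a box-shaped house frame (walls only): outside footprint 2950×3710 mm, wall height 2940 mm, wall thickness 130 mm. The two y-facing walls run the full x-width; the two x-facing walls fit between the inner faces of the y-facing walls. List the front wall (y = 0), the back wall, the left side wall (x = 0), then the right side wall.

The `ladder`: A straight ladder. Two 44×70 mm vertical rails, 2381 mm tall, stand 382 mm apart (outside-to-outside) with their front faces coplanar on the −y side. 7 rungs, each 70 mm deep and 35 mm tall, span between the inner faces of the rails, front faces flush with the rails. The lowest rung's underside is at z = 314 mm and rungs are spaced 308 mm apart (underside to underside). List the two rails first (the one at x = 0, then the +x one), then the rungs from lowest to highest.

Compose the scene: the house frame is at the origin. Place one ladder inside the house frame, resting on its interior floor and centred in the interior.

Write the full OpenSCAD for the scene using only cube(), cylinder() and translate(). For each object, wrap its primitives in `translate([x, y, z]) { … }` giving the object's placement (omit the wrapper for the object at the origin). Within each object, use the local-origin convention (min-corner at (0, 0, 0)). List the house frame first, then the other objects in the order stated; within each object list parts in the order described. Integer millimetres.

cube([2950, 130, 2940]);
translate([0, 3580, 0]) cube([2950, 130, 2940]);
translate([0, 130, 0]) cube([130, 3450, 2940]);
translate([2820, 130, 0]) cube([130, 3450, 2940]);
translate([1284, 1820, 0]) {
  cube([44, 70, 2381]);
  translate([338, 0, 0]) cube([44, 70, 2381]);
  translate([44, 0, 314]) cube([294, 70, 35]);
  translate([44, 0, 622]) cube([294, 70, 35]);
  translate([44, 0, 930]) cube([294, 70, 35]);
  translate([44, 0, 1238]) cube([294, 70, 35]);
  translate([44, 0, 1546]) cube([294, 70, 35]);
  translate([44, 0, 1854]) cube([294, 70, 35]);
  translate([44, 0, 2162]) cube([294, 70, 35]);
}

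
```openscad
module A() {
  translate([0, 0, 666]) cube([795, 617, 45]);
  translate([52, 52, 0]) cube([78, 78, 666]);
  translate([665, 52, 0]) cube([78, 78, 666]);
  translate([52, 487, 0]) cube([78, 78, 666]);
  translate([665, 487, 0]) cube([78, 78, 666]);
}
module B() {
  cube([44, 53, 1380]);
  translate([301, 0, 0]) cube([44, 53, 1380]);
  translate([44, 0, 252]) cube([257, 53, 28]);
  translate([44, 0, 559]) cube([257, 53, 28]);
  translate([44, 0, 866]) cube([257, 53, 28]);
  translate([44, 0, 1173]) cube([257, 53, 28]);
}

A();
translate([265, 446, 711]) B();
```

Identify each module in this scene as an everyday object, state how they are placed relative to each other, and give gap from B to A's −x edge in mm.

The ladder's min-x is at 265; the table's min-x is 0; gap = 265 mm.

A is a table. B is a ladder. The ladder is on top of the table. The gap from the ladder to the table's −x edge is 265 mm.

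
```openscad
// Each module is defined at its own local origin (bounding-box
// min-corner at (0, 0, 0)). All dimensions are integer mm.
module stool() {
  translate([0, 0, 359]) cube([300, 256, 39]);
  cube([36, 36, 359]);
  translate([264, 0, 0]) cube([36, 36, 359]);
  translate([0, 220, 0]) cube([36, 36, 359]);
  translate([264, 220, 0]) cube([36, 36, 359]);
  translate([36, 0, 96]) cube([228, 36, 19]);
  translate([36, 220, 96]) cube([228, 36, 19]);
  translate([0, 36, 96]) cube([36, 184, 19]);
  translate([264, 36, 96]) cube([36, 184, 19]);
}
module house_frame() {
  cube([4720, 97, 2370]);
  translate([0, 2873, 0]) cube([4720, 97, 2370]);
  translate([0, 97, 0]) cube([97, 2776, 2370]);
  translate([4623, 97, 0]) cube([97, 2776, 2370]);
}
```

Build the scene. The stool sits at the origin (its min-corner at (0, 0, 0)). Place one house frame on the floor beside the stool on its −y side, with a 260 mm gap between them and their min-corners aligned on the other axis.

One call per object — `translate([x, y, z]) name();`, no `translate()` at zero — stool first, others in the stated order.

stool();
translate([0, -3230, 0]) house_frame();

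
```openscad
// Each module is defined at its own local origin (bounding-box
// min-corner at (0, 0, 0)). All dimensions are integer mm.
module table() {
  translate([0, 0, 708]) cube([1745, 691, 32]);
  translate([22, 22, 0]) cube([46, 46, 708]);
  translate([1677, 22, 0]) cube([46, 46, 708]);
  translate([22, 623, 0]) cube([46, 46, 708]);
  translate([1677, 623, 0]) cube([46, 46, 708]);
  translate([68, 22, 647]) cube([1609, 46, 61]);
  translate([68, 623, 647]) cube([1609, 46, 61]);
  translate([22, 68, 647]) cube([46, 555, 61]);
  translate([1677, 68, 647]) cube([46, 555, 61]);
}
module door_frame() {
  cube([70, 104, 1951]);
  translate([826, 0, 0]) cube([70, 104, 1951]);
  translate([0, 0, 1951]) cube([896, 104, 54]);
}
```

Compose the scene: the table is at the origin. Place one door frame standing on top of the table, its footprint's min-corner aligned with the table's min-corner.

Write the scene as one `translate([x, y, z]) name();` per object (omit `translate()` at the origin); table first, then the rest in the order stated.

table();
translate([0, 0, 740]) door_frame();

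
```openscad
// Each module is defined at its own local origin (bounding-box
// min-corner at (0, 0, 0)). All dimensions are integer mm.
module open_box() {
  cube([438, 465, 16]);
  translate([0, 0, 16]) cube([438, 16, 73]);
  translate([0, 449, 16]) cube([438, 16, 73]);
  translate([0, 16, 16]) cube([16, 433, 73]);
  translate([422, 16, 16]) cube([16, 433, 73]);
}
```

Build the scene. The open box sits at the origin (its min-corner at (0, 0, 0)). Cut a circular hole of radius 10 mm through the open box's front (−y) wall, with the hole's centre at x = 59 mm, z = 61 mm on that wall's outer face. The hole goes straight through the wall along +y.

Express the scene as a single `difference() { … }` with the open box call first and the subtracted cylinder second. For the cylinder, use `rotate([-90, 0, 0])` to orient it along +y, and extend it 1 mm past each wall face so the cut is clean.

difference() {
  open_box();
  translate([59, -1, 61]) rotate([-90, 0, 0]) cylinder(h = 18, r = 10);
}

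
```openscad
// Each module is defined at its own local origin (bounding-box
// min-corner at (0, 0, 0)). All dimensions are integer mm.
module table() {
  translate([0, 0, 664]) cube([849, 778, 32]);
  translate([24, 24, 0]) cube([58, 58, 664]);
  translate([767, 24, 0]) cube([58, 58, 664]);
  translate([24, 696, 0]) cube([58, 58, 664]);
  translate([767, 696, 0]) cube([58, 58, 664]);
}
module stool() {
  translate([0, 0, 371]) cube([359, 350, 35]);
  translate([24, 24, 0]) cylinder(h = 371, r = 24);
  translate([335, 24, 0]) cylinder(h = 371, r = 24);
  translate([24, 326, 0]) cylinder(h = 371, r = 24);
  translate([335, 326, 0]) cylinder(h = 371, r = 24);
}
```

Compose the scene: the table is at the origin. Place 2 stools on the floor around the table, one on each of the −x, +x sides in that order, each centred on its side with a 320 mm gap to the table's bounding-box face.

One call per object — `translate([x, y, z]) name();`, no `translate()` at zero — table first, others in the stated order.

table();
translate([-679, 214, 0]) stool();
translate([1169, 214, 0]) stool();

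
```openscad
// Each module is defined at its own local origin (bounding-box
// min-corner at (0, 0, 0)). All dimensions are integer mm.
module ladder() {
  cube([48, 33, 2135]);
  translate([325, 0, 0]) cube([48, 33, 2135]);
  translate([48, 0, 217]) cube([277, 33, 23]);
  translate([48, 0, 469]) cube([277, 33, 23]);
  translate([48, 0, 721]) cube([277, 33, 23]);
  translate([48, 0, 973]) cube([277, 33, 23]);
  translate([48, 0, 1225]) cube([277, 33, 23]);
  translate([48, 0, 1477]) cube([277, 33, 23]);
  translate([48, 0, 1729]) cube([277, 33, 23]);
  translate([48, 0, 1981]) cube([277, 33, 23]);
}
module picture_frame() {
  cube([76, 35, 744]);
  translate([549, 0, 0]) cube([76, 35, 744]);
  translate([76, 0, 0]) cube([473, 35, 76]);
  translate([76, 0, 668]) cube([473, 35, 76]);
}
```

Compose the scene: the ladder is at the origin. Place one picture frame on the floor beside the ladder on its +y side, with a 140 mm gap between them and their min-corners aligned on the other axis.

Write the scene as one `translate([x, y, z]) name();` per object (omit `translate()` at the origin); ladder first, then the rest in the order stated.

ladder();
translate([0, 173, 0]) picture_frame();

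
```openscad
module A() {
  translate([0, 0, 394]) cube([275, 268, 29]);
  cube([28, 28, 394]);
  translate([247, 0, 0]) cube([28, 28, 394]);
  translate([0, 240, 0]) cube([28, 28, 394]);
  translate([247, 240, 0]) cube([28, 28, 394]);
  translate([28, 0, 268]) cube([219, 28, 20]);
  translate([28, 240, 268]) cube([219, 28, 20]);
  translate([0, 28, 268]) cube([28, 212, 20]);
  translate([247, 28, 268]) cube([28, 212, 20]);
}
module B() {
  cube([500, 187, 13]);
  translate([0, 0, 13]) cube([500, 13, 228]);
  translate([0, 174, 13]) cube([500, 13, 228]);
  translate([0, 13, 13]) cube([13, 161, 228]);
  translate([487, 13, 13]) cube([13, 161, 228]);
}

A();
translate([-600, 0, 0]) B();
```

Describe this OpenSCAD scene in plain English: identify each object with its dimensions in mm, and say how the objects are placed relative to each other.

A is a simple wooden stool: a rectangular seat 275 mm (x) by 268 mm (y), 29 mm thick, top face at z = 423 mm, on four square legs, each 28×28 mm in cross-section. The legs rest on z = 0, each flush with a corner of the seat. Four stretchers, 28 mm wide and 20 mm tall, connect adjacent legs with their undersides at z = 268 mm, each running between the inner faces of the legs it joins and aligned with the legs' outer faces on the other axis.

B is an open-topped rectangular box: outside dimensions 500×187×241 mm, with a uniform wall and base thickness of 13 mm. The base is a full 500×187 slab on the floor; four walls sit on top of the base. The front and back walls (the −y and +y sides) span the full width; the two side walls fit between them.

The open box is on the floor beside the stool on its −x side.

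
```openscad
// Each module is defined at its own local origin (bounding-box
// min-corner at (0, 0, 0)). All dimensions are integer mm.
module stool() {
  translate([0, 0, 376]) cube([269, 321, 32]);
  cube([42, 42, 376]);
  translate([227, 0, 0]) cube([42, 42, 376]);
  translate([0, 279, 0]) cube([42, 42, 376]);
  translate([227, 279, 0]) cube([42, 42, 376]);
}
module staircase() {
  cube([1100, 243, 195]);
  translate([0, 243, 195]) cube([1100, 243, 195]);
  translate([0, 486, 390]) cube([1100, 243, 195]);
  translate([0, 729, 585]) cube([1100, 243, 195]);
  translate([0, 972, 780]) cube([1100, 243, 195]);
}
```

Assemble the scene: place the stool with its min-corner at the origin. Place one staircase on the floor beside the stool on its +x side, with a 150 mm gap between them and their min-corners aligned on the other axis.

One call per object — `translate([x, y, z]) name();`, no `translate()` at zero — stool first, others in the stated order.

stool();
translate([419, 0, 0]) staircase();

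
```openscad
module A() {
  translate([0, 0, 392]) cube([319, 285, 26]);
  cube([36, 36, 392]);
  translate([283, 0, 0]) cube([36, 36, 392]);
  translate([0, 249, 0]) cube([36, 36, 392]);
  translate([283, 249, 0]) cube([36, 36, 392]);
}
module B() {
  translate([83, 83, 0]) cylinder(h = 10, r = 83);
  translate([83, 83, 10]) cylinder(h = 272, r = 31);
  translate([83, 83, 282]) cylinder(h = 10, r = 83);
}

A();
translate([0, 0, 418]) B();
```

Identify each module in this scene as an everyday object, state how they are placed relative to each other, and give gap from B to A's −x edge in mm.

A is a stool. B is a spool. The spool is on top of the stool. The gap from the spool to the stool's −x edge is 0 mm.

The spool's min-x is at 0; the stool's min-x is 0; gap = 0 mm.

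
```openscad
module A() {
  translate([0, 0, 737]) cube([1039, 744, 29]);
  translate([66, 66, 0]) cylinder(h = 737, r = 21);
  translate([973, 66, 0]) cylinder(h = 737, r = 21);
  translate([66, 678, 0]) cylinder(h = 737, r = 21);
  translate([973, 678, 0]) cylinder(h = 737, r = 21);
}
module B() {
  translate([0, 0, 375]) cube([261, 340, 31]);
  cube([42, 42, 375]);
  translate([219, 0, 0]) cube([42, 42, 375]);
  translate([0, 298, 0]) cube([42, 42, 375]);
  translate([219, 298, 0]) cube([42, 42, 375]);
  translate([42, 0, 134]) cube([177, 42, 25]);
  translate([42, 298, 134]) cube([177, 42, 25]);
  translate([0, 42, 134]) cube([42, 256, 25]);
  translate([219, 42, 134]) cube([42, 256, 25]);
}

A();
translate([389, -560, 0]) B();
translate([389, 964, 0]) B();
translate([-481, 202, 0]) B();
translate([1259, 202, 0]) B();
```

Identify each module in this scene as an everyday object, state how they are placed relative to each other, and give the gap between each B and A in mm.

A is a table. B is a stool. Four stools sit around the table at the −y, +y, −x, +x sides. The gap between each stool and the table is 220 mm.

Each stool's nearest face is 220 mm from the table's bounding box.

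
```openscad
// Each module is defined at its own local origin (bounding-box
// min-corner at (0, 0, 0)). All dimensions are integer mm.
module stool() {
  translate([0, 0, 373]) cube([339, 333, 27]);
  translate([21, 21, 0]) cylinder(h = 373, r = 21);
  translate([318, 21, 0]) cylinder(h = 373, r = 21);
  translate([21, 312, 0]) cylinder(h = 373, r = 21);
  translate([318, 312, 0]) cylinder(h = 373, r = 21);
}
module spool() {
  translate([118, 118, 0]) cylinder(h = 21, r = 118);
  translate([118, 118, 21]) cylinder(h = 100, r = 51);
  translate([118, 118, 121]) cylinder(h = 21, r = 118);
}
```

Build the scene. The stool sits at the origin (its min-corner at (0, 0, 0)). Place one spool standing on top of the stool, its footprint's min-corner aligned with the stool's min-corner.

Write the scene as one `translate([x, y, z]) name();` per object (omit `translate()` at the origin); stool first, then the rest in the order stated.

stool();
translate([0, 0, 400]) spool();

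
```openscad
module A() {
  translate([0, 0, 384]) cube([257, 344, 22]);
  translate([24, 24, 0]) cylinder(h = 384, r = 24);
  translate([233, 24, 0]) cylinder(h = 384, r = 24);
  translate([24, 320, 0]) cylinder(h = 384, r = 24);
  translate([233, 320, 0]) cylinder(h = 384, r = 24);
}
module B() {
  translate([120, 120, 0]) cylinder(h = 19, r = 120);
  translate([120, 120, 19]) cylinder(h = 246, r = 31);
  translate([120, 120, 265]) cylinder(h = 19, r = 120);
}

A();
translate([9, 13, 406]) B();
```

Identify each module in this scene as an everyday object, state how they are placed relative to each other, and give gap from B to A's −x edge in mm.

A is a stool. B is a spool. The spool is on top of the stool. The gap from the spool to the stool's −x edge is 9 mm.

The spool's min-x is at 9; the stool's min-x is 0; gap = 9 mm.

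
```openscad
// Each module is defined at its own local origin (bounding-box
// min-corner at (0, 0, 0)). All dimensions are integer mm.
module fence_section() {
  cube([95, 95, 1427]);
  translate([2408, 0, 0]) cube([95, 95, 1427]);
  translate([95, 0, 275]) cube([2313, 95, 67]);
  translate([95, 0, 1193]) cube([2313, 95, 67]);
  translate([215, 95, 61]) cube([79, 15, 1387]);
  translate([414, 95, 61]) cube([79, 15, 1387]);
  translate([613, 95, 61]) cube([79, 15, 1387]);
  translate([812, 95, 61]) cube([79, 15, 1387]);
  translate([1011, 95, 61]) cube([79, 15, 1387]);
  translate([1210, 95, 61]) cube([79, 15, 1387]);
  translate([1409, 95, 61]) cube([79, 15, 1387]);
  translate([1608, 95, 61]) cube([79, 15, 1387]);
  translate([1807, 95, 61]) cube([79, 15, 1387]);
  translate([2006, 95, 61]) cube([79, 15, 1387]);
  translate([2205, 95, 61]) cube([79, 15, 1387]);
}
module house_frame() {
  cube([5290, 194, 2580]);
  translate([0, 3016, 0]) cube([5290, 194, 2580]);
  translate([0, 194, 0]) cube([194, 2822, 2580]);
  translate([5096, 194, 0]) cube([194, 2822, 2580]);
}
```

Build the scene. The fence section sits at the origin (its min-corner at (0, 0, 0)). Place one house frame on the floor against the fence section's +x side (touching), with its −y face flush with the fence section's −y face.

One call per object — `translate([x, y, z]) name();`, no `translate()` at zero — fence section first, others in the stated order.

fence_section();
translate([2503, 0, 0]) house_frame();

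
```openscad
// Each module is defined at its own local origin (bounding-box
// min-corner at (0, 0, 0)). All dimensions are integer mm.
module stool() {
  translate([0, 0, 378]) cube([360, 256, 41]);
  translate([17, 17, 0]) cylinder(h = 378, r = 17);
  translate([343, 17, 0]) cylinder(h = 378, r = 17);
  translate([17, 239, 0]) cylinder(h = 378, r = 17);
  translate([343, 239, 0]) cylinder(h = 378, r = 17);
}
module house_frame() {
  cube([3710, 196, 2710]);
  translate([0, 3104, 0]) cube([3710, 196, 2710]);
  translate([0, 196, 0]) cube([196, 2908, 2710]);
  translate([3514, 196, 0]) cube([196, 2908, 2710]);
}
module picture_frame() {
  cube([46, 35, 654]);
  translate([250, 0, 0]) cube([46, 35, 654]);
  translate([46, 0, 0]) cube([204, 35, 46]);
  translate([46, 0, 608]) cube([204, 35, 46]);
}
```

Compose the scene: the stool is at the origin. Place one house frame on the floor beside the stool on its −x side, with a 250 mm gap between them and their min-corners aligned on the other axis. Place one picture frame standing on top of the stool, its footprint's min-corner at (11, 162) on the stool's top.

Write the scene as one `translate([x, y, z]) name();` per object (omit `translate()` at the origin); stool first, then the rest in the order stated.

stool();
translate([-3960, 0, 0]) house_frame();
translate([11, 162, 419]) picture_frame();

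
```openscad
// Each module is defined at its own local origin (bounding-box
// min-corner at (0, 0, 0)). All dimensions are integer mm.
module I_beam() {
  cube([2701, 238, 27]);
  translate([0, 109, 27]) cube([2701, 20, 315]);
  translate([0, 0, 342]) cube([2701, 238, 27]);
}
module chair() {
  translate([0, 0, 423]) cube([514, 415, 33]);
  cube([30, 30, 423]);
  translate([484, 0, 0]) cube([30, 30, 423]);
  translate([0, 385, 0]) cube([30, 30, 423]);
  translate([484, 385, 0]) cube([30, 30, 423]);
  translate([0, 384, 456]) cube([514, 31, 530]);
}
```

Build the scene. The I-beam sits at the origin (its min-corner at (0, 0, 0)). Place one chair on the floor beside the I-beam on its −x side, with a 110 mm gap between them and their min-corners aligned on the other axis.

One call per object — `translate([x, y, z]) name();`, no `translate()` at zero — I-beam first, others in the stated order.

I_beam();
translate([-624, 0, 0]) chair();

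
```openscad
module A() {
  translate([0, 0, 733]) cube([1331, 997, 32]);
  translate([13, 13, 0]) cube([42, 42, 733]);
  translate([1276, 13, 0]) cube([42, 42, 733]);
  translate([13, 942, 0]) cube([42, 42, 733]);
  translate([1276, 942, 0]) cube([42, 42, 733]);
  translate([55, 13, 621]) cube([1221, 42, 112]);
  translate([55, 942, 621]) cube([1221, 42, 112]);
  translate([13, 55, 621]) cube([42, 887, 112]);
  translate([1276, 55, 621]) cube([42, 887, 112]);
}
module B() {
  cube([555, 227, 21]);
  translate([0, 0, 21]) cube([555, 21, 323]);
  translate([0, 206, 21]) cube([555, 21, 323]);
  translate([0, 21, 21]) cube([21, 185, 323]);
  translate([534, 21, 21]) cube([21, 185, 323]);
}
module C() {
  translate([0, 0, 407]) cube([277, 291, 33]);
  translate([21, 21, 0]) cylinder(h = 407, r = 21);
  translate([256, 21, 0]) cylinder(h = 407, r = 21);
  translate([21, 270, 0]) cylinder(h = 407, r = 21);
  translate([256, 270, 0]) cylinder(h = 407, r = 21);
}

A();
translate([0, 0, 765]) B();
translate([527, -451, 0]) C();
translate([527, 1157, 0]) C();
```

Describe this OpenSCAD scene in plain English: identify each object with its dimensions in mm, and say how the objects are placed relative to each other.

A is a rectangular dining table. The top is 1331×997×32 mm with its upper surface at z = 765 mm. It stands on four 42×42 mm square legs, each inset 13 mm from the nearest pair of top edges, running from the floor to the underside of the top. Four apron rails, 42 mm thick and 112 mm tall, run between adjacent legs with their top edges flush with the underside of the top and their outer faces flush with the legs' outer faces.

B is an open storage box with external size 555×227×344 mm and wall thickness 21 mm (the base is also 21 mm thick). The base covers the whole footprint; the four walls stand on the base, with the y-facing walls full-width and the x-facing walls fitting between their inner faces.

C is a simple wooden stool: a rectangular seat 277 mm (x) by 291 mm (y), 33 mm thick, top face at z = 440 mm, on four round legs, each 42 mm in diameter. The legs rest on z = 0, each leg's axis is inset half a diameter from the nearest pair of seat edges (so the leg's bounding box is flush with the corner).

The open box is on top of the table. Two stools sit around the table at the −y, +y sides.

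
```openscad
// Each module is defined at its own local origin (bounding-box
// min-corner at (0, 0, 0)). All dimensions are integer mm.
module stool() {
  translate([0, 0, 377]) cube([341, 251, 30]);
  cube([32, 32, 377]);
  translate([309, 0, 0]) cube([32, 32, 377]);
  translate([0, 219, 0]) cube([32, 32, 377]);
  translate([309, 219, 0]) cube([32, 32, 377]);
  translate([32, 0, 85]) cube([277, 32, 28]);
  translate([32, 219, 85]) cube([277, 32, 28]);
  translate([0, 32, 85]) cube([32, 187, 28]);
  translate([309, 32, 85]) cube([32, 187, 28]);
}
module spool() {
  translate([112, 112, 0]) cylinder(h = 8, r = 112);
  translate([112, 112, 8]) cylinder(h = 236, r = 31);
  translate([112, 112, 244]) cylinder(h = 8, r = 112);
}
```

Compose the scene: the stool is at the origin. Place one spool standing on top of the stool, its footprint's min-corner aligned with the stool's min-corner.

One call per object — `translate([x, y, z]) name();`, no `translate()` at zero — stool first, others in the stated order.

stool();
translate([0, 0, 407]) spool();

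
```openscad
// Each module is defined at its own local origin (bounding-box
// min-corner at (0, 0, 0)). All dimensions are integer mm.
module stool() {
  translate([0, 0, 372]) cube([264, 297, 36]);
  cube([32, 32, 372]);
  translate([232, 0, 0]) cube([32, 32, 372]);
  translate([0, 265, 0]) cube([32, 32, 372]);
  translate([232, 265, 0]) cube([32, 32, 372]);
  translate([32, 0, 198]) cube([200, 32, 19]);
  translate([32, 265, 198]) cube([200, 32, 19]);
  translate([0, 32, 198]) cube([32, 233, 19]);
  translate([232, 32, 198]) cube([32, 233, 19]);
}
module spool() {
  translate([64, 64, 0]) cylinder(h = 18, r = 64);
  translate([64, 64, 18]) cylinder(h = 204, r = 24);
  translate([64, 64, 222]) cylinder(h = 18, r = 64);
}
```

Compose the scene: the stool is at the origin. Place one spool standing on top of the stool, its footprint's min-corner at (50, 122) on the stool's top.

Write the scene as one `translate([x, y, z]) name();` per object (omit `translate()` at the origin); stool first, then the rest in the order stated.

stool();
translate([50, 122, 408]) spool();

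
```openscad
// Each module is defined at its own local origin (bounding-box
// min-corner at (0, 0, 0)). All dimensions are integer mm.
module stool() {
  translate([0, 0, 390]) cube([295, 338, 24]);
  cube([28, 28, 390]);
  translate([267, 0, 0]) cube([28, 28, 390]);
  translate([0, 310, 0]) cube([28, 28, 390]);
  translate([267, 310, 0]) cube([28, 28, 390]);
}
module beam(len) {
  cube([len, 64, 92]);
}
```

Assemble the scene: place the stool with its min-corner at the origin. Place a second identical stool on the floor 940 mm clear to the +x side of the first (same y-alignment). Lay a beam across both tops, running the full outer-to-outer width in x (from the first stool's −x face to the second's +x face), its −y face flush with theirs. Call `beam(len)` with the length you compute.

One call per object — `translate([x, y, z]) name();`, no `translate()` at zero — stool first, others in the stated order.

stool();
translate([1235, 0, 0]) stool();
translate([0, 0, 414]) beam(1530);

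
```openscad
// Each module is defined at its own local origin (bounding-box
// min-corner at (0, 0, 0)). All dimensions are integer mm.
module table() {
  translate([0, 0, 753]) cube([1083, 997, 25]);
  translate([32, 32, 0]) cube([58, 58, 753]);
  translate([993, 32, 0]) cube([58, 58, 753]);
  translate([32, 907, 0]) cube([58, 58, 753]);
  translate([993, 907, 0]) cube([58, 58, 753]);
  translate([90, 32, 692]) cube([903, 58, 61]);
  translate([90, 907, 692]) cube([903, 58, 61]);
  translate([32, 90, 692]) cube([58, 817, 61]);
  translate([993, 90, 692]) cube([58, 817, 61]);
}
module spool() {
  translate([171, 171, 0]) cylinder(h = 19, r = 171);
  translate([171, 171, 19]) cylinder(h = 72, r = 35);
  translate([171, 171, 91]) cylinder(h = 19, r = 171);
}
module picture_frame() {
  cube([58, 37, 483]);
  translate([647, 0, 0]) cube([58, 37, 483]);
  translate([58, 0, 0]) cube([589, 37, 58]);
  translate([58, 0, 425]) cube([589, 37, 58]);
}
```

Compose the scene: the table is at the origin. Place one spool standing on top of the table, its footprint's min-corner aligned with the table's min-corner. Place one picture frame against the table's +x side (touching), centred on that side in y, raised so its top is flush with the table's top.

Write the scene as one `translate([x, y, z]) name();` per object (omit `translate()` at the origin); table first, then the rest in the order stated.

table();
translate([0, 0, 778]) spool();
translate([1083, 480, 295]) picture_frame();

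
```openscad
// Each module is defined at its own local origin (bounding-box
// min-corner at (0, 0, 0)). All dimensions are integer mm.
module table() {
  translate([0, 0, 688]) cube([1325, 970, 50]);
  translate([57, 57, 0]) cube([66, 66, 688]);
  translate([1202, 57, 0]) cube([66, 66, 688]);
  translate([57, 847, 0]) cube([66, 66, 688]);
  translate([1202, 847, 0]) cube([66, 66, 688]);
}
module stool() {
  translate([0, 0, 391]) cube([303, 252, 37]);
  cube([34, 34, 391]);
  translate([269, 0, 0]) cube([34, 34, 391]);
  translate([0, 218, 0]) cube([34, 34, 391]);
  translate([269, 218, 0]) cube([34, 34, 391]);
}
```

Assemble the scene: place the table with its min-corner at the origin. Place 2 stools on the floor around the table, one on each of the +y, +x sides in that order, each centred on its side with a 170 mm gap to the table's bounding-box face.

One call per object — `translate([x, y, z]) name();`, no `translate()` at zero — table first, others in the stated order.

table();
translate([511, 1140, 0]) stool();
translate([1495, 359, 0]) stool();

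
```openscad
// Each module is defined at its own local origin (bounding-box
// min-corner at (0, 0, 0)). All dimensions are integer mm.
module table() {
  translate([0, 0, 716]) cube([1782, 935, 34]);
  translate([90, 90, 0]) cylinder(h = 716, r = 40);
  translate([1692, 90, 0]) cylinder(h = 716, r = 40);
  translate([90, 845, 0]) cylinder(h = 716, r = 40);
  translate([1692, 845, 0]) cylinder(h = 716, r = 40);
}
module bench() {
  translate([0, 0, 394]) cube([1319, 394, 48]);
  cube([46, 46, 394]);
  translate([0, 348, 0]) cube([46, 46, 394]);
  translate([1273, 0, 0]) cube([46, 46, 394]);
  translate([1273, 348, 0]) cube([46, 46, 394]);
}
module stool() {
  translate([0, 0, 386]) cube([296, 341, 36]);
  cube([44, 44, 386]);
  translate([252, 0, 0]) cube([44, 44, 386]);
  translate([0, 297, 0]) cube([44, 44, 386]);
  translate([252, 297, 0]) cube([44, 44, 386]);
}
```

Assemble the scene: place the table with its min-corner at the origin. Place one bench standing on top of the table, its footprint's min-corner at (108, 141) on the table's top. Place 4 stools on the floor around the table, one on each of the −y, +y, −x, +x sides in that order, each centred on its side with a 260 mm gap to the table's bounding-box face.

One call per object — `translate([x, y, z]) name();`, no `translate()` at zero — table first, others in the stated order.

table();
translate([108, 141, 750]) bench();
translate([743, -601, 0]) stool();
translate([743, 1195, 0]) stool();
translate([-556, 297, 0]) stool();
translate([2042, 297, 0]) stool();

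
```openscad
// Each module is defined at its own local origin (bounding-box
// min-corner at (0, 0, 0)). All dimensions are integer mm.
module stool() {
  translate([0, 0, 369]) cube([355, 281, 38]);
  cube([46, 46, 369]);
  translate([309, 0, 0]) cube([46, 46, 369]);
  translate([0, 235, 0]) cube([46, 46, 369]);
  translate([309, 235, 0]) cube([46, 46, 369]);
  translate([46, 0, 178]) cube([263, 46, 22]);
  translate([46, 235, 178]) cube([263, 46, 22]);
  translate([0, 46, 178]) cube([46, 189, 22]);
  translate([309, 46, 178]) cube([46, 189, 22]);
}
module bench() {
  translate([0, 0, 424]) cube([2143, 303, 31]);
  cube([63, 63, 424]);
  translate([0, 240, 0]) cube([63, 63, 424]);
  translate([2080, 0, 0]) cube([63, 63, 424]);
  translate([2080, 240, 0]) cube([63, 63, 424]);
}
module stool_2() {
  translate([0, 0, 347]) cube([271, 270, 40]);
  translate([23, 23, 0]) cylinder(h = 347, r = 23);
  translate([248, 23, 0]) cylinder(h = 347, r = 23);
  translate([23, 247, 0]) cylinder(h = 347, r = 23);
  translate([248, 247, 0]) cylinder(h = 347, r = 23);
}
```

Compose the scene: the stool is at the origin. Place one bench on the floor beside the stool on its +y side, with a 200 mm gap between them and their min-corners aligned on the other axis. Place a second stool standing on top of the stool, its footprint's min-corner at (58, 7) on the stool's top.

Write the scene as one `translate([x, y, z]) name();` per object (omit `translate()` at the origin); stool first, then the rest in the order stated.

stool();
translate([0, 481, 0]) bench();
translate([58, 7, 407]) stool_2();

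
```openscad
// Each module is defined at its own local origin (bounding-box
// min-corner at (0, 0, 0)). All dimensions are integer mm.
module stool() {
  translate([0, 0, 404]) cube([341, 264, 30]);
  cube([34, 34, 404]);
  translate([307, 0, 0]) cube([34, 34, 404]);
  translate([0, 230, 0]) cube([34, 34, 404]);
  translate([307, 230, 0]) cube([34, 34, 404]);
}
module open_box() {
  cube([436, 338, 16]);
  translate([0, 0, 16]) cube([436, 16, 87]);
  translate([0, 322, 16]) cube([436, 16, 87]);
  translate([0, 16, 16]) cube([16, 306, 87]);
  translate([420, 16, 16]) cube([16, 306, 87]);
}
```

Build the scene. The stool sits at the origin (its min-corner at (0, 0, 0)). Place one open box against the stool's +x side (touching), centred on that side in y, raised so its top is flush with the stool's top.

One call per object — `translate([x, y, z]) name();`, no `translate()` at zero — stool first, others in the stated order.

stool();
translate([341, -37, 331]) open_box();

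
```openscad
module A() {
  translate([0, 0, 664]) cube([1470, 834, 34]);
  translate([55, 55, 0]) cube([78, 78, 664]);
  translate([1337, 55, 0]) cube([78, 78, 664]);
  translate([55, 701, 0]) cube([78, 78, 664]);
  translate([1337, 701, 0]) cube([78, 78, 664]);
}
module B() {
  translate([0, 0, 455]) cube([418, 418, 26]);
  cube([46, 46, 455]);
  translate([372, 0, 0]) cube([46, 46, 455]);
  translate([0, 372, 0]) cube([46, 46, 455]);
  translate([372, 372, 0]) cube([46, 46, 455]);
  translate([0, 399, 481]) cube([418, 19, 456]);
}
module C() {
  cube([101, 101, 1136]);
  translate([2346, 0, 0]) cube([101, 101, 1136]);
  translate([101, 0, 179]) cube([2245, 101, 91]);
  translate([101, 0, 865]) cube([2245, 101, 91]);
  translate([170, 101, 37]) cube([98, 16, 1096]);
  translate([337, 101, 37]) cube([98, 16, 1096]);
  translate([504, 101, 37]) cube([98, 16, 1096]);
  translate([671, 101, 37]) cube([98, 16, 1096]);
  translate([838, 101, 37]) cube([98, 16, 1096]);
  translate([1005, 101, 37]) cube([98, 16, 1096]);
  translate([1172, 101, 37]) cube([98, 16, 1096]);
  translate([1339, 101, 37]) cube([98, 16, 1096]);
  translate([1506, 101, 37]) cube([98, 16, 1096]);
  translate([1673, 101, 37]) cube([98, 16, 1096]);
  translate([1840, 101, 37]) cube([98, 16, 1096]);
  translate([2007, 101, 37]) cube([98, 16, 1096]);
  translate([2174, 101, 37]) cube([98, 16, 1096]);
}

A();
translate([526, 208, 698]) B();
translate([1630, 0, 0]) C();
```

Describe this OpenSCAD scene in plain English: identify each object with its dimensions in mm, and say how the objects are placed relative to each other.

A is a table: top 1470 mm (x) × 834 mm (y), 34 mm thick, upper face at z = 698 mm, on four 78×78 mm square legs, each inset 55 mm from the nearest pair of top edges, running from z = 0 to the bottom of the top.

B is a chair. The seat is a 418×418×26 mm slab with its top at z = 481 mm, on four 46×46 mm corner legs (flush with the seat edges, standing on z = 0). A flat backrest 19 mm thick, 456 mm tall, spans the full seat width and rises from the seat top along its +y edge, rear face flush with the rear of the seat.

C is a fence section. Two 101×101 mm posts, 1136 mm tall, stand on the floor with a clear span of 2245 mm between their inner faces. Two horizontal rails of 101×91 mm section span the gap between the posts with their undersides at z = 179 mm and z = 865 mm, flush with the posts' −y face. 13 pickets, each 98 mm wide, 16 mm thick and 1096 mm tall, are fixed to the +y face of the rails with their bottoms at z = 37 mm, evenly spaced across the span with equal gaps (rounded down to the nearest mm) at the −x end and between each pair — any rounding remainder accumulates at the +x end.

The chair is on top of the table, centred. The fence section is on the floor beside the table on its +x side.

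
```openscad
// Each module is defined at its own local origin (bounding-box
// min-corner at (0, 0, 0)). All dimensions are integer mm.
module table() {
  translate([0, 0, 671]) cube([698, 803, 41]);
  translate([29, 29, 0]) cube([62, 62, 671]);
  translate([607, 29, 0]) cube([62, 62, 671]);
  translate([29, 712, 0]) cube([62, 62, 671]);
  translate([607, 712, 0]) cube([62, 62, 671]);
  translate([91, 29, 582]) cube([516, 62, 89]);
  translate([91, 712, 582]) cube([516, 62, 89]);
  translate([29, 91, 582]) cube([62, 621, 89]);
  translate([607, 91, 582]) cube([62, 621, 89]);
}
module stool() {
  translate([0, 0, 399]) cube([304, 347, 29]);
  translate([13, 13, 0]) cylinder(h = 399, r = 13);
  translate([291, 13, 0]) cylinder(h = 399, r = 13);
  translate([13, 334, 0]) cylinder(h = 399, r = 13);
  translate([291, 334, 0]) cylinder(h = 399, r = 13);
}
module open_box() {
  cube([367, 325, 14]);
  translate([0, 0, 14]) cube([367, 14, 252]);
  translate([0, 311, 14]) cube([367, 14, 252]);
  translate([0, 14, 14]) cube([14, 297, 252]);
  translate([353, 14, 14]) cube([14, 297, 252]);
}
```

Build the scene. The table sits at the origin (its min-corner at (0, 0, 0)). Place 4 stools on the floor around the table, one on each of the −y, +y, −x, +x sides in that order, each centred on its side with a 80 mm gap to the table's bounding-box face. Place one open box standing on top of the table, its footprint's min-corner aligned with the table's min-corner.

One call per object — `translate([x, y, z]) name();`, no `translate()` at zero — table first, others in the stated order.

table();
translate([197, -427, 0]) stool();
translate([197, 883, 0]) stool();
translate([-384, 228, 0]) stool();
translate([778, 228, 0]) stool();
translate([0, 0, 712]) open_box();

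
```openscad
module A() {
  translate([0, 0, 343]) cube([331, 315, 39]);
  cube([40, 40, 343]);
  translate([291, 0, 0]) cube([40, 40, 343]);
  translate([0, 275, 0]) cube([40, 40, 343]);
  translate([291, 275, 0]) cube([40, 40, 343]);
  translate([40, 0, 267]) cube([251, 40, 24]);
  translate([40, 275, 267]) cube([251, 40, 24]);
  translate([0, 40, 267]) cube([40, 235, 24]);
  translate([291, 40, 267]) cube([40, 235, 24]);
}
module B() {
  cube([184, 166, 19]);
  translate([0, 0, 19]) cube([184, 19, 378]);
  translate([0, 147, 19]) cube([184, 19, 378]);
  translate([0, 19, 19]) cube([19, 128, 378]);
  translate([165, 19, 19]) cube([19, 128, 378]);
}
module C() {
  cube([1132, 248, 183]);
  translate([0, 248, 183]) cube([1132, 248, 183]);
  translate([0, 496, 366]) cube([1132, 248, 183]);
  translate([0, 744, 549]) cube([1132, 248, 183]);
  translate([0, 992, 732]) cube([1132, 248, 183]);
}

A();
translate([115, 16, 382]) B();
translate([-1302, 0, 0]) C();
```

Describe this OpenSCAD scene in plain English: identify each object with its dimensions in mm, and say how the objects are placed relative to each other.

A is a four-legged stool. The seat is 331×315 mm, 39 mm thick, top at z = 382 mm. It stands on four square legs, each 40×40 mm in cross-section, from z = 0 to the seat underside, each flush with a corner of the seat. Four stretchers, 40 mm wide and 24 mm tall, connect adjacent legs with their undersides at z = 267 mm, each running between the inner faces of the legs it joins and aligned with the legs' outer faces on the other axis.

B is an open storage box with external size 184×166×397 mm and wall thickness 19 mm (the base is also 19 mm thick). The base covers the whole footprint; the four walls stand on the base, with the y-facing walls full-width and the x-facing walls fitting between their inner faces.

C is a straight staircase of 5 solid steps. Each step is 1132 mm wide (x), 248 mm deep (y, the going) and 183 mm tall (the rise). The first step rests on the floor; each subsequent step sits one going further in +y and one rise higher in +z, directly behind and above the previous step with no overlap.

The open box is on top of the stool. The staircase is on the floor beside the stool on its −x side.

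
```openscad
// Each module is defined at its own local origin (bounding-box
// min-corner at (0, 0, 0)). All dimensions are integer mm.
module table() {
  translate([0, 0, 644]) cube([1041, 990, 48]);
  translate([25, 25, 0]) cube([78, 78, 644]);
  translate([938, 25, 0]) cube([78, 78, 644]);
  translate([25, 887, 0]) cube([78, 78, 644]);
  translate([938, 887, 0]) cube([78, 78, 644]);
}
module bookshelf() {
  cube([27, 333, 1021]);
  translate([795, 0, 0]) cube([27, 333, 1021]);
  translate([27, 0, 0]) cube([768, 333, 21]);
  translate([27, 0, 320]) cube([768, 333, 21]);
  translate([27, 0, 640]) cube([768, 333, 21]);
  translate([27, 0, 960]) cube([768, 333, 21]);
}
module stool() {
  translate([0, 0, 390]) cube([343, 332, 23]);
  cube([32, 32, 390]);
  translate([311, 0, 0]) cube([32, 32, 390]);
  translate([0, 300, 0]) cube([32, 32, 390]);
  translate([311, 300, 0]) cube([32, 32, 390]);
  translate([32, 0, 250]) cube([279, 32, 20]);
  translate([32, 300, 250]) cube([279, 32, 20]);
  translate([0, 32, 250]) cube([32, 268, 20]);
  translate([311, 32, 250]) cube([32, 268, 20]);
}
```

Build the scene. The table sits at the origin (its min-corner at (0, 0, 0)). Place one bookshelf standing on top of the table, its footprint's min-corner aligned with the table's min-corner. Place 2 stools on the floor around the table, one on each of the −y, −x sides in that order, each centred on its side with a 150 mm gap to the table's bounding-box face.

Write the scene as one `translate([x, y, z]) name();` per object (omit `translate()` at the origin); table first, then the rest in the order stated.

table();
translate([0, 0, 692]) bookshelf();
translate([349, -482, 0]) stool();
translate([-493, 329, 0]) stool();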